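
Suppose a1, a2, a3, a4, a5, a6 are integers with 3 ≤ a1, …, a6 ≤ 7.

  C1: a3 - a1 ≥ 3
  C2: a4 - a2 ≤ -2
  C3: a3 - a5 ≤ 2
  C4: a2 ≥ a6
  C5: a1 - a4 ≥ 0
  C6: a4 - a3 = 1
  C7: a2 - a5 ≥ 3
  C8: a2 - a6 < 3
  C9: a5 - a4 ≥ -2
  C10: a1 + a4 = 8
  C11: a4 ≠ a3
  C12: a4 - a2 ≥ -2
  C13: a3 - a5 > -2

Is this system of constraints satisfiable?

Unsatisfiable

Constraints 1, 3, 5, 7, and 12 give a3 − a1 ≥ 3, a1 − a4 ≥ 0, a4 − a2 ≥ -2, a2 − a5 ≥ 3, a5 − a3 ≥ -2.
Adding all 5 inequalities: the left sides telescope to 0, and the right sides sum to 3 + 0 + (-2) + 3 + (-2) = 2. So 0 ≥ 2, which is false.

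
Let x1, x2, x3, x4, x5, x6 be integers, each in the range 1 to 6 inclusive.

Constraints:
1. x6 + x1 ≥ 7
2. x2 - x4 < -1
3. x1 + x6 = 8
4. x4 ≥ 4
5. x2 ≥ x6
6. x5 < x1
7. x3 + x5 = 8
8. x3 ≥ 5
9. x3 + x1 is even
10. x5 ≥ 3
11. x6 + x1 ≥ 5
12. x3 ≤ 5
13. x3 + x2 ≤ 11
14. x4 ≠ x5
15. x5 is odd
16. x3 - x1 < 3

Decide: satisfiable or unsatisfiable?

Satisfiable

The assignment x1 = 5, x2 = 4, x3 = 5, x4 = 6, x5 = 3, x6 = 3 works:
  constraint 1 holds since x6 + x1 = 8.
  constraint 2 holds since x2 - x4 = -2.
  constraint 3 holds since x1 + x6 = 8.
The rest check out directly.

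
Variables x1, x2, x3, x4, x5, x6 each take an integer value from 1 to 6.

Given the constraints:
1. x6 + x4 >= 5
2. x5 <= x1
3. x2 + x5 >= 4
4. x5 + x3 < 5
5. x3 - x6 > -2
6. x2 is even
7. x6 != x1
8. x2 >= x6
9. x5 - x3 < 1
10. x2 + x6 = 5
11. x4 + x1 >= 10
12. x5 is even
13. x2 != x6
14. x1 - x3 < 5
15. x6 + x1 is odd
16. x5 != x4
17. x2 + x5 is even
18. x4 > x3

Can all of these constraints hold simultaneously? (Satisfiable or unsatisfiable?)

One satisfying assignment is x1 = 6, x2 = 4, x3 = 2, x4 = 4, x5 = 2, x6 = 1.
For the less obvious constraints — constraint 1: x6 + x4 = 5; constraint 3: x2 + x5 = 6; constraint 4: x5 + x3 = 4 — and the others hold by inspection.

Satisfiable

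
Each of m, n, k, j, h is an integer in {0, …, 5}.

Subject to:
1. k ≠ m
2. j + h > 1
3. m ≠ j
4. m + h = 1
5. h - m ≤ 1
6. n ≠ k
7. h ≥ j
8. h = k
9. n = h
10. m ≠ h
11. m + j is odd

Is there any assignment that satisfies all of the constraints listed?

From constraints 8 and 9, n = h = k, so n = k. But constraint 6 says n ≠ k. Contradiction.

Unsatisfiable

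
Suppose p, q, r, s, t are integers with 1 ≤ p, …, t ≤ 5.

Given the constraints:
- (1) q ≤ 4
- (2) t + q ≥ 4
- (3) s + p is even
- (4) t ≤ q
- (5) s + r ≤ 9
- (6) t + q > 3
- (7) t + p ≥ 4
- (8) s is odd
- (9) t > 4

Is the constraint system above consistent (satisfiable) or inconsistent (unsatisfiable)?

Unsatisfiable

From constraint 9: t ≥ 5. From constraints 1 and 4: t ≤ q and q ≤ 4, so t ≤ 4. But 4 < 5, so no value of t works.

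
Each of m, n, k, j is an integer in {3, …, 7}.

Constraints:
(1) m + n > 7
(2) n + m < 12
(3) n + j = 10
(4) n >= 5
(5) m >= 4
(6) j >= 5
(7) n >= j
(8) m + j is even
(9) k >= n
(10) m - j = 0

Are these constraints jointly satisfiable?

Satisfiable

Take m = 5, n = 5, k = 5, j = 5. Then constraint 1: m + n = 10; constraint 2: n + m = 10; constraint 3: n + j = 10, and every other listed constraint is also met.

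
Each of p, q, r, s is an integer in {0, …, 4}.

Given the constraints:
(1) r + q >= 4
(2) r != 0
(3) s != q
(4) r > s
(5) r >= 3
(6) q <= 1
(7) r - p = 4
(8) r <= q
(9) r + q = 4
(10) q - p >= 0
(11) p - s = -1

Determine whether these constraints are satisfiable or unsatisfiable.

From constraint 5: r ≥ 3. From constraints 6 and 8: r ≤ q and q ≤ 1, so r ≤ 1. But 1 < 3, so no value of r works.

Unsatisfiable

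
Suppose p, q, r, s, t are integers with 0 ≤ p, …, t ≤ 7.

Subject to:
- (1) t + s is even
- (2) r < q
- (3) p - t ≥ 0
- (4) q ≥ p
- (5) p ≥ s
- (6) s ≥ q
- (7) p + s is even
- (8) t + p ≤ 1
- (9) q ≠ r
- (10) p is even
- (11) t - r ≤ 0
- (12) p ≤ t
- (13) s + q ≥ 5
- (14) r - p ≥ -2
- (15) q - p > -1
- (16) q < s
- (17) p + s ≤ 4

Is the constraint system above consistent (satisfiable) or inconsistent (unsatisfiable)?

Constraints 2, 5, 11, 12, and 16 give r < q, q < s, s ≤ p, p ≤ t, t ≤ r. Chaining: r < q < s ≤ p ≤ t ≤ r, which forces r < r — impossible.

Unsatisfiable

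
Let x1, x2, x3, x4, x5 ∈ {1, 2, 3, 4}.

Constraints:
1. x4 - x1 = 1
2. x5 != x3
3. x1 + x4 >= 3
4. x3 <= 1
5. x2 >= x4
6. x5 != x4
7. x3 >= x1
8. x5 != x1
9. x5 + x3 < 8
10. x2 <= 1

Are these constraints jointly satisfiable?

From constraints 4 and 7: x1 ≤ x3 ≤ 1. From constraints 5 and 10: x4 ≤ x2 ≤ 1. Hence x1 + x4 ≤ 2. But constraint 3 requires x1 + x4 ≥ 3, and 3 > 2. Contradiction.

Unsatisfiable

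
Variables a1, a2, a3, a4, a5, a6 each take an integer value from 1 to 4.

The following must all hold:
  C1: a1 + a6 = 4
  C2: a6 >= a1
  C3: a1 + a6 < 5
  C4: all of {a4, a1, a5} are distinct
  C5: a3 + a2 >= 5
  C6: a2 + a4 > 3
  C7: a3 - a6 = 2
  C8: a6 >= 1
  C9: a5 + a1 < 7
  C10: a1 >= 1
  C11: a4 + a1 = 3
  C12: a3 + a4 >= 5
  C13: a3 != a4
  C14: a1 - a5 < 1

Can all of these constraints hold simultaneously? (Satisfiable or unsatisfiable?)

Satisfiable

Try a1 = 2, a2 = 3, a3 = 4, a4 = 1, a5 = 3, a6 = 2.
Check constraint 1: a1 + a6 = 4; constraint 3: a1 + a6 = 4. The remaining constraints are straightforward to verify.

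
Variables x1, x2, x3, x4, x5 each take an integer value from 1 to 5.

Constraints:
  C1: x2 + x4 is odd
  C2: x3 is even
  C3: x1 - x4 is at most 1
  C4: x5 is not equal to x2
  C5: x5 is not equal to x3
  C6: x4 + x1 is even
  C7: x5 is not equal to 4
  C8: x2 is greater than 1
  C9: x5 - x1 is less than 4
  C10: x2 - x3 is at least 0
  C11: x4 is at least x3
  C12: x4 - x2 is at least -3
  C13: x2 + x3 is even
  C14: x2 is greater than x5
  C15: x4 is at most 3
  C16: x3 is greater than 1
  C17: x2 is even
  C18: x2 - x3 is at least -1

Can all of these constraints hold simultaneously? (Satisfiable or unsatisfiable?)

Satisfiable

The assignment x1 = 1, x2 = 4, x3 = 2, x4 = 3, x5 = 3 works:
  constraint 3 holds since x1 - x4 = -2.
  constraint 9 holds since x5 - x1 = 2.
  constraint 10 holds since x2 - x3 = 2.
The rest check out directly.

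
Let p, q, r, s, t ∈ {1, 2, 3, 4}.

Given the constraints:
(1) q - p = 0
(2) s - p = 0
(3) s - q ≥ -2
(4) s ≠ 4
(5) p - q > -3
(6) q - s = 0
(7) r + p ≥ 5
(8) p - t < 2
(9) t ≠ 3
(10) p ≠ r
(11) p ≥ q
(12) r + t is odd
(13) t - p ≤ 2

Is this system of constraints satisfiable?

Satisfiable

Try p = 2, q = 2, r = 3, s = 2, t = 2.
Check constraint 1: q - p = 0; constraint 2: s - p = 0. The remaining constraints are straightforward to verify.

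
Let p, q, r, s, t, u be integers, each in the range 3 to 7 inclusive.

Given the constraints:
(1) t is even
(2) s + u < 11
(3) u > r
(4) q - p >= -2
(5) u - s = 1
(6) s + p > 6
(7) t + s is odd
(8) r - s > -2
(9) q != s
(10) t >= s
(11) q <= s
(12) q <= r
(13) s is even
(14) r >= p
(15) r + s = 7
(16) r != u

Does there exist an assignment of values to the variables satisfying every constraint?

Unsatisfiable

Constraint 1 makes t even and constraint 13 makes s even, so t + s must be even. Constraint 7 says t + s is odd — contradiction.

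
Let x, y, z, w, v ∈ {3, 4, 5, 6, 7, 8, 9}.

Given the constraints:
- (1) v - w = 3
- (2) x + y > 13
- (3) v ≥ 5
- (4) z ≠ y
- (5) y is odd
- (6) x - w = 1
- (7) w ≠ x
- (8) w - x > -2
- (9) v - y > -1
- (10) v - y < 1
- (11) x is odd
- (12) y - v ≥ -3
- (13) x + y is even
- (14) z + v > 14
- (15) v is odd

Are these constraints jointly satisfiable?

The assignment x = 7, y = 9, z = 8, w = 6, v = 9 works:
  constraint 1 holds since v - w = 3.
  constraint 2 holds since x + y = 16.
The rest check out directly.

Satisfiable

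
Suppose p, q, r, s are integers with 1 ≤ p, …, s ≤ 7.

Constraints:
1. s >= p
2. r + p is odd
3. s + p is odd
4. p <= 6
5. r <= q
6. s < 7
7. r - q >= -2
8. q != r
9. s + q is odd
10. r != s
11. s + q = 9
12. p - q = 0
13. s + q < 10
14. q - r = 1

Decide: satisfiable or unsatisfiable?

Satisfiable

The assignment p = 3, q = 3, r = 2, s = 6 works:
  constraint 7 holds since r - q = -1.
  constraint 11 holds since s + q = 9.
The rest check out directly.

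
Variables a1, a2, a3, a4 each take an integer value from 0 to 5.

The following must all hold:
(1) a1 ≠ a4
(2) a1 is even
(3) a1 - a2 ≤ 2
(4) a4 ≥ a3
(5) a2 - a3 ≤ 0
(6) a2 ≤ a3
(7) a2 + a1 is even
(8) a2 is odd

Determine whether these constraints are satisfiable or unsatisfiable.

Constraint 8 makes a2 odd and constraint 2 makes a1 even, so a2 + a1 must be odd. Constraint 7 says a2 + a1 is even — contradiction.

Unsatisfiable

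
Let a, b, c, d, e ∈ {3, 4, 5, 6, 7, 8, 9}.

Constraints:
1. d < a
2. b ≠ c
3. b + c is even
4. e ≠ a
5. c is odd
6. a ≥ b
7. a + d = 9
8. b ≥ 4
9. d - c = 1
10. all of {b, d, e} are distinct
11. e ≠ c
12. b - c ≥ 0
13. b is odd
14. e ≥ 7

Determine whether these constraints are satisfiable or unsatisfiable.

Satisfiable

The assignment a = 5, b = 5, c = 3, d = 4, e = 8 works:
  constraint 7 holds since a + d = 9.
  constraint 9 holds since d - c = 1.
The rest check out directly.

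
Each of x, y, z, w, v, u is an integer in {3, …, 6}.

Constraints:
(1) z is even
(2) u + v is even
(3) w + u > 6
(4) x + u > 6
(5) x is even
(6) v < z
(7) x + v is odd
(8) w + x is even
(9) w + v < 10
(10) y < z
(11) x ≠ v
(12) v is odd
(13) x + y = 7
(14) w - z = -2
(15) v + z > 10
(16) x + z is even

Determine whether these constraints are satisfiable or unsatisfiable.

Satisfiable

Try x = 4, y = 3, z = 6, w = 4, v = 5, u = 3.
Check constraint 3: w + u = 7; constraint 4: x + u = 7. The remaining constraints are straightforward to verify.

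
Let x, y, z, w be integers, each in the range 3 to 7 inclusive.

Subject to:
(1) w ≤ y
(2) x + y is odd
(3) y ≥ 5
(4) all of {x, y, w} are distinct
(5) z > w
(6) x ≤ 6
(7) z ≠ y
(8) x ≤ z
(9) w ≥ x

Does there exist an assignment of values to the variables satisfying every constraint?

Take x = 4, y = 7, z = 6, w = 5. Then constraint 1: w = 5, y = 7; constraint 2: x + y = 11 is odd; constraint 4: values 4, 7, 5 are distinct, and every other listed constraint is also met.

Satisfiable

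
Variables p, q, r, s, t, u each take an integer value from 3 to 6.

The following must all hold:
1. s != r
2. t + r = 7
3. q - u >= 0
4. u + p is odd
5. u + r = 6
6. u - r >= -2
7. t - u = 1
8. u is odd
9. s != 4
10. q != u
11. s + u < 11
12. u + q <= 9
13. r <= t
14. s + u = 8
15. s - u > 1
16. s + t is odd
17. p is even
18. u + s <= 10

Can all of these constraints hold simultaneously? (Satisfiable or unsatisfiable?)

Satisfiable

Setting (p, q, r, s, t, u) = (4, 5, 3, 5, 4, 3) satisfies everything: constraint 2: t + r = 7; constraint 3: q - u = 2, and the others follow.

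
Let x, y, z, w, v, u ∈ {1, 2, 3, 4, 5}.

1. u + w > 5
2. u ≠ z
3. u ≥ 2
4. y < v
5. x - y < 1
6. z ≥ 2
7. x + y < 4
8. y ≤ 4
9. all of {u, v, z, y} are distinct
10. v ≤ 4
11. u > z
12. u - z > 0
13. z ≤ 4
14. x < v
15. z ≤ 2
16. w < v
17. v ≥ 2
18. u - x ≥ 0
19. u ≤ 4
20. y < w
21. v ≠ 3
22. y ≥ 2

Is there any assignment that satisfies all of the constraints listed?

Unsatisfiable

Constraints 3, 6, 8, 10, 13, 17, 19, and 22 confine each of u, v, z, y to the 3 values {2, …, 4}.
Constraint 9 requires all 4 of them to be distinct, but only 3 values are available — impossible by the pigeonhole principle.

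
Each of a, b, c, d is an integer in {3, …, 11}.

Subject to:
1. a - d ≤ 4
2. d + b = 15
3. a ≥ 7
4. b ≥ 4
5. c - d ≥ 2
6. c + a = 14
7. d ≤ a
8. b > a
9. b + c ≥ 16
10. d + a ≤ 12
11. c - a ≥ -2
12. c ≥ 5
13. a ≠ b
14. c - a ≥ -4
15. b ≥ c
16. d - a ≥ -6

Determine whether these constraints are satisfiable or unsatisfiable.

Satisfiable

One satisfying assignment is a = 8, b = 11, c = 6, d = 4.
For the less obvious constraints — constraint 1: a - d = 4; constraint 2: d + b = 15; constraint 5: c - d = 2 — and the others hold by inspection.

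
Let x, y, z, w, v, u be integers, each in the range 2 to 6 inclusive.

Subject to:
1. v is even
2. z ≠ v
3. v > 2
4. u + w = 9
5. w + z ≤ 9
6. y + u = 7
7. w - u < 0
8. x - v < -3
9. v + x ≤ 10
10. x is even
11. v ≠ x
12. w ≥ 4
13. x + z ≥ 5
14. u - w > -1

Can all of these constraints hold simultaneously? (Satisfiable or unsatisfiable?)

Setting (x, y, z, w, v, u) = (2, 2, 4, 4, 6, 5) satisfies everything: constraint 4: u + w = 9; constraint 5: w + z = 8; constraint 6: y + u = 7, and the others follow.

Satisfiable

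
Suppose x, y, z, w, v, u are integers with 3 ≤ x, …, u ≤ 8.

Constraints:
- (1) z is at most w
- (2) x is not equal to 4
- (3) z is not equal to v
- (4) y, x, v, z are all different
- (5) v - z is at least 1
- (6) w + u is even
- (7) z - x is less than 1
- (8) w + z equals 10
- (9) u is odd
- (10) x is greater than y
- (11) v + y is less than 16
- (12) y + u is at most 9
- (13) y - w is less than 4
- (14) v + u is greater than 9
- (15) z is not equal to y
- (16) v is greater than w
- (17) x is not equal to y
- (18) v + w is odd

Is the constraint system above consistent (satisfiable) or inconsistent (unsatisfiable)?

Satisfiable

Try x = 7, y = 6, z = 5, w = 5, v = 8, u = 3.
Check constraint 5: v - z = 3; constraint 7: z - x = -2; constraint 8: w + z = 10. The remaining constraints are straightforward to verify.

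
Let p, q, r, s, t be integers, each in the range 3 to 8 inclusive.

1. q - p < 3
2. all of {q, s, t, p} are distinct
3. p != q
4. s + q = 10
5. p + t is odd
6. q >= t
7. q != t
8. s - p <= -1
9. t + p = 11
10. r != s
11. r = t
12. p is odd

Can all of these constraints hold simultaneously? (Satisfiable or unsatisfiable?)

Satisfiable

The assignment p = 5, q = 7, r = 6, s = 3, t = 6 works:
  constraint 1 holds since q - p = 2.
  constraint 4 holds since s + q = 10.
  constraint 8 holds since s - p = -2.
The rest check out directly.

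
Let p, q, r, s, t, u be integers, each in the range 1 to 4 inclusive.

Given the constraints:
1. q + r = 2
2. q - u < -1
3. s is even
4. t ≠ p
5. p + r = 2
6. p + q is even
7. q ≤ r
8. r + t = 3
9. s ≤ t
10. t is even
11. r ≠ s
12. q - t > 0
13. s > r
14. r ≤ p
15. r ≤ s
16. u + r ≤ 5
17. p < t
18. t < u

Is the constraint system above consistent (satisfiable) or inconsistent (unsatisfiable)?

Unsatisfiable

Constraints 7, 9, 12, and 13 give r < s, s ≤ t, t < q, q ≤ r. Chaining: r < s ≤ t < q ≤ r, which forces r < r — impossible.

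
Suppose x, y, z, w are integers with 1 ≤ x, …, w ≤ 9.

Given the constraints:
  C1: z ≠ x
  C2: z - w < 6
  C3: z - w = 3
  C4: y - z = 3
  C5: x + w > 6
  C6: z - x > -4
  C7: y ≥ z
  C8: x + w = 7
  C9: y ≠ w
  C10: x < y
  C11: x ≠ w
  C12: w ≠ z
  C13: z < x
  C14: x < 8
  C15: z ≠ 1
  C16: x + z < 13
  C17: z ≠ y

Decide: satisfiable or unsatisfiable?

Take x = 6, y = 7, z = 4, w = 1. Then constraint 2: z - w = 3; constraint 3: z - w = 3, and every other listed constraint is also met.

Satisfiable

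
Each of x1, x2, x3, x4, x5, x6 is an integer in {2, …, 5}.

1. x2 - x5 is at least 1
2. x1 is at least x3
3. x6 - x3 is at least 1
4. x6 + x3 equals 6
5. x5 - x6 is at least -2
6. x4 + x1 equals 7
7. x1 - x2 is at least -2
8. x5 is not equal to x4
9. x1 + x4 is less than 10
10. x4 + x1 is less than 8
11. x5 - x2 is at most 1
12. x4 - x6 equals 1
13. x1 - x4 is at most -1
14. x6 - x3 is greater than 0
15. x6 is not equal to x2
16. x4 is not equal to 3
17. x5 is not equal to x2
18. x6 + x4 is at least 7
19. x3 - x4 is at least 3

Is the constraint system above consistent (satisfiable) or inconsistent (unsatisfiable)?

Unsatisfiable

Constraints 1, 3, 5, 7, 13, and 19 give x4 − x1 ≥ 1, x1 − x2 ≥ -2, x2 − x5 ≥ 1, x5 − x6 ≥ -2, x6 − x3 ≥ 1, x3 − x4 ≥ 3.
Adding all 6 inequalities: the left sides telescope to 0, and the right sides sum to 1 + (-2) + 1 + (-2) + 1 + 3 = 2. So 0 ≥ 2, which is false.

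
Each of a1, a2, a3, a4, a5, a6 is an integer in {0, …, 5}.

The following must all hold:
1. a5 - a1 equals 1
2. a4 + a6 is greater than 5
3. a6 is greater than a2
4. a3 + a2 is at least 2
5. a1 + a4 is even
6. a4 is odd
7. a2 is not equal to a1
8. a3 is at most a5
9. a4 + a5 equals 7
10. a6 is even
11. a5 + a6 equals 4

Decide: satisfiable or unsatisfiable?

Satisfiable

Take a1 = 1, a2 = 0, a3 = 2, a4 = 5, a5 = 2, a6 = 2. Then constraint 1: a5 - a1 = 1; constraint 2: a4 + a6 = 7; constraint 4: a3 + a2 = 2, and every other listed constraint is also met.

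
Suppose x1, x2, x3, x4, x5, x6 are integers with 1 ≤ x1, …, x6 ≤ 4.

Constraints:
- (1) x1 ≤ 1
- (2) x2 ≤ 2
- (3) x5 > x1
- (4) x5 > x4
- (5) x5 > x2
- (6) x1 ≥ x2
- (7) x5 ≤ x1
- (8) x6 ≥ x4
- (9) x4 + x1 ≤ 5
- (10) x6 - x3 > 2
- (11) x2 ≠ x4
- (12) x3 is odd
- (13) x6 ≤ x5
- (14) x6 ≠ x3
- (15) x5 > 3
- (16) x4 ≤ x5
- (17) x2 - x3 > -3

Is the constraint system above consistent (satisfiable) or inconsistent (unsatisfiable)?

From constraint 15: x5 ≥ 4. From constraints 1 and 7: x5 ≤ x1 and x1 ≤ 1, so x5 ≤ 1. But 1 < 4, so no value of x5 works.

Unsatisfiable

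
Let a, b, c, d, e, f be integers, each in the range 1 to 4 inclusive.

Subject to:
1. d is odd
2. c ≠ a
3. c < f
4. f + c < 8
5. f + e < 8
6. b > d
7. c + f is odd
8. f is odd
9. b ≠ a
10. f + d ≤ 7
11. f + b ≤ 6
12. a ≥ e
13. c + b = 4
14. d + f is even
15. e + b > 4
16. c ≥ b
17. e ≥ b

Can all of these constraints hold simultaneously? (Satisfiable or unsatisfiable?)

Setting (a, b, c, d, e, f) = (4, 2, 2, 1, 3, 3) satisfies everything: constraint 4: f + c = 5; constraint 5: f + e = 6; constraint 10: f + d = 4, and the others follow.

Satisfiable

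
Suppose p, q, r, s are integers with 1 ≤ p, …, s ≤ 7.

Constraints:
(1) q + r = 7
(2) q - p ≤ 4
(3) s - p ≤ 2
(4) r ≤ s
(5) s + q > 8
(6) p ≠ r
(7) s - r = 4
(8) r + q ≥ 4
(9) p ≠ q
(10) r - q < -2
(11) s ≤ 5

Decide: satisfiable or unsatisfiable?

Satisfiable

Try p = 3, q = 6, r = 1, s = 5.
Check constraint 1: q + r = 7; constraint 2: q - p = 3; constraint 3: s - p = 2. The remaining constraints are straightforward to verify.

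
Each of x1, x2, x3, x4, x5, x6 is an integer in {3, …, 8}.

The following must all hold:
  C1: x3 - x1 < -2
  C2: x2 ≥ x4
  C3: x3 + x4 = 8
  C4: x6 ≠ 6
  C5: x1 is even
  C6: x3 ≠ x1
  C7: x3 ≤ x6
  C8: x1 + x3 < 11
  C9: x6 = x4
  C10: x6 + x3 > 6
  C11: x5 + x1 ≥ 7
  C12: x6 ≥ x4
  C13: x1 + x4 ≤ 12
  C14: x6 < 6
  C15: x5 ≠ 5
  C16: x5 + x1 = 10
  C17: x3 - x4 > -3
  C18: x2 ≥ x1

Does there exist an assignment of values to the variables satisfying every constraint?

Take x1 = 6, x2 = 6, x3 = 3, x4 = 5, x5 = 4, x6 = 5. Then constraint 1: x3 - x1 = -3; constraint 3: x3 + x4 = 8, and every other listed constraint is also met.

Satisfiable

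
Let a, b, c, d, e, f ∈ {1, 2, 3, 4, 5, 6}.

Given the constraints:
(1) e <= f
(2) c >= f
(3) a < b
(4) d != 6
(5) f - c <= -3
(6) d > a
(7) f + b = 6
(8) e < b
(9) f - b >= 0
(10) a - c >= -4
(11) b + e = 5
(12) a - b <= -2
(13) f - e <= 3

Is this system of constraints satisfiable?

Constraints 5, 9, 10, and 12 give f − b ≥ 0, b − a ≥ 2, a − c ≥ -4, c − f ≥ 3.
Adding all 4 inequalities: the left sides telescope to 0, and the right sides sum to 0 + 2 + (-4) + 3 = 1. So 0 ≥ 1, which is false.

Unsatisfiable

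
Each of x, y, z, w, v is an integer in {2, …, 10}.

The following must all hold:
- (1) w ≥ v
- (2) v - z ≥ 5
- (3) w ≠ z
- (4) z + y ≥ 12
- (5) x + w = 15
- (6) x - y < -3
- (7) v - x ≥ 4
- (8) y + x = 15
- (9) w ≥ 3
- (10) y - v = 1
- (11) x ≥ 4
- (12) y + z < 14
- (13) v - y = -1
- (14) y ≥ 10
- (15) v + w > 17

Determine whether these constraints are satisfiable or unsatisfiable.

Satisfiable

One satisfying assignment is x = 5, y = 10, z = 3, w = 10, v = 9.
For the less obvious constraints — constraint 2: v - z = 6; constraint 4: z + y = 13 — and the others hold by inspection.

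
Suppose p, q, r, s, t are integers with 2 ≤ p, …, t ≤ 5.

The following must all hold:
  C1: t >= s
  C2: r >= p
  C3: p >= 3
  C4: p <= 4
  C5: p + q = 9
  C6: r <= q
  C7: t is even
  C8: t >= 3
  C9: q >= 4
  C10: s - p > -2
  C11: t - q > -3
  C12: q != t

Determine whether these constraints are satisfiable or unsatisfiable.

One satisfying assignment is p = 4, q = 5, r = 5, s = 4, t = 4.
For the less obvious constraints — constraint 5: p + q = 9; constraint 10: s - p = 0; constraint 11: t - q = -1 — and the others hold by inspection.

Satisfiable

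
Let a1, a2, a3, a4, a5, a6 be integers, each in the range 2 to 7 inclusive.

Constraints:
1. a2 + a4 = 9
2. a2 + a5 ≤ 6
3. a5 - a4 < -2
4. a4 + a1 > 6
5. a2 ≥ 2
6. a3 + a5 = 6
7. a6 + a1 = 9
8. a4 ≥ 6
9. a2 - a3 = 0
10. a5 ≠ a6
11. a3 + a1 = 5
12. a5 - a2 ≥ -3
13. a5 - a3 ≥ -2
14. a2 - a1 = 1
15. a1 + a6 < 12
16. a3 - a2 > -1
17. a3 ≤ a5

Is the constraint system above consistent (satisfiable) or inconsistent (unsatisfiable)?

Satisfiable

Try a1 = 2, a2 = 3, a3 = 3, a4 = 6, a5 = 3, a6 = 7.
Check constraint 1: a2 + a4 = 9; constraint 2: a2 + a5 = 6; constraint 3: a5 - a4 = -3. The remaining constraints are straightforward to verify.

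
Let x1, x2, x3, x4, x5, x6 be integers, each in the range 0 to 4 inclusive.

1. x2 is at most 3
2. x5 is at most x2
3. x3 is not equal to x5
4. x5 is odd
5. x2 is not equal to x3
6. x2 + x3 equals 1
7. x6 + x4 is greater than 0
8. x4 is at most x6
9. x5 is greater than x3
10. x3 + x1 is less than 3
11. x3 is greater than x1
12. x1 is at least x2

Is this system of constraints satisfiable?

Unsatisfiable

Constraints 2, 9, 11, and 12 give x1 < x3, x3 < x5, x5 ≤ x2, x2 ≤ x1. Chaining: x1 < x3 < x5 ≤ x2 ≤ x1, which forces x1 < x1 — impossible.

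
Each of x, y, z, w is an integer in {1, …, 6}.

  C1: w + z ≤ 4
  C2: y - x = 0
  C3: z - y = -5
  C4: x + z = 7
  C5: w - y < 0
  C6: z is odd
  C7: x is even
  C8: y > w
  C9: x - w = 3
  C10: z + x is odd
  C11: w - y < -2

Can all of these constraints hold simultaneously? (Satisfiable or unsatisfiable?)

Satisfiable

Take x = 6, y = 6, z = 1, w = 3. Then constraint 1: w + z = 4; constraint 2: y - x = 0; constraint 3: z - y = -5, and every other listed constraint is also met.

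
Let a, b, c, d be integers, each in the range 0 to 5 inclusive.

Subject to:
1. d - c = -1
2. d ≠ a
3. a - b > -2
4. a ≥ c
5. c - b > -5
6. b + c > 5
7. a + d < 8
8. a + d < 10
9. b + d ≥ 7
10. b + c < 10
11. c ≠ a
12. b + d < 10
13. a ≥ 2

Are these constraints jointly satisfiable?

Satisfiable

The assignment a = 5, b = 5, c = 3, d = 2 works:
  constraint 1 holds since d - c = -1.
  constraint 3 holds since a - b = 0.
The rest check out directly.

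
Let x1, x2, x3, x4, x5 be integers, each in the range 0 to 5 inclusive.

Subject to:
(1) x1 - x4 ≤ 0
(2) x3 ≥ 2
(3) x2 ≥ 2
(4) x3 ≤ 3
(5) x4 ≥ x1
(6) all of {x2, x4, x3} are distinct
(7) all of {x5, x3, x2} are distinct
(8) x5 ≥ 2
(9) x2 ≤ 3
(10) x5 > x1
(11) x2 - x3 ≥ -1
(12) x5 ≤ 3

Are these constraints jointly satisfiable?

Unsatisfiable

Constraints 2, 3, 4, 8, 9, and 12 confine each of x5, x3, x2 to the 2 values {2, 3}.
Constraint 7 requires all 3 of them to be distinct, but only 2 values are available — impossible by the pigeonhole principle.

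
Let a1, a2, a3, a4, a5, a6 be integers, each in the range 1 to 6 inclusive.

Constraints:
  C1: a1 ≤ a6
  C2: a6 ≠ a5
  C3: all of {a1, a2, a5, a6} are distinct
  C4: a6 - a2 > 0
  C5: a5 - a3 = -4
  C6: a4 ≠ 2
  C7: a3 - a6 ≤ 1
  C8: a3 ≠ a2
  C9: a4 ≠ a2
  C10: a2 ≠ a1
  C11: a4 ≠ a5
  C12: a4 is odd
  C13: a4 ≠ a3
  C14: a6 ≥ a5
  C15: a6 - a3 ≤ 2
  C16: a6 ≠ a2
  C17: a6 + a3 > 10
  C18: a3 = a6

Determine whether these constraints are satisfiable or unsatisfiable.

Satisfiable

The assignment a1 = 1, a2 = 3, a3 = 6, a4 = 1, a5 = 2, a6 = 6 works:
  constraint 4 holds since a6 - a2 = 3.
  constraint 5 holds since a5 - a3 = -4.
The rest check out directly.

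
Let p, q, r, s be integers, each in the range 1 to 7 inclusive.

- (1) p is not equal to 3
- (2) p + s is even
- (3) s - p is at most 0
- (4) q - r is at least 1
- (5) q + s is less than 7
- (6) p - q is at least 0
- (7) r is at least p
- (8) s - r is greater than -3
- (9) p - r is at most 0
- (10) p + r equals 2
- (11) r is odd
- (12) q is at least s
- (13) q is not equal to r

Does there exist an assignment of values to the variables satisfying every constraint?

Constraints 4, 6, and 9 give q − r ≥ 1, r − p ≥ 0, p − q ≥ 0.
Adding all 3 inequalities: the left sides telescope to 0, and the right sides sum to 1 + 0 + 0 = 1. So 0 ≥ 1, which is false.

Unsatisfiable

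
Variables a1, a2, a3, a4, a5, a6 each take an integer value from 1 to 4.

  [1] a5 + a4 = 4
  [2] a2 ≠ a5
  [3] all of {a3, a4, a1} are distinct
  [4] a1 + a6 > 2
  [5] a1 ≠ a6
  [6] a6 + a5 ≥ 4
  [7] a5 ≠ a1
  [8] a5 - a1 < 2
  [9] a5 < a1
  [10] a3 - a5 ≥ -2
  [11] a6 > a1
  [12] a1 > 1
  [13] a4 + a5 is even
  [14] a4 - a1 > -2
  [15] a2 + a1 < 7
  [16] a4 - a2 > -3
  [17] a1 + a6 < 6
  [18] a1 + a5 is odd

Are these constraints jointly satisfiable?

Satisfiable

Setting (a1, a2, a3, a4, a5, a6) = (2, 3, 1, 3, 1, 3) satisfies everything: constraint 1: a5 + a4 = 4; constraint 4: a1 + a6 = 5; constraint 6: a6 + a5 = 4, and the others follow.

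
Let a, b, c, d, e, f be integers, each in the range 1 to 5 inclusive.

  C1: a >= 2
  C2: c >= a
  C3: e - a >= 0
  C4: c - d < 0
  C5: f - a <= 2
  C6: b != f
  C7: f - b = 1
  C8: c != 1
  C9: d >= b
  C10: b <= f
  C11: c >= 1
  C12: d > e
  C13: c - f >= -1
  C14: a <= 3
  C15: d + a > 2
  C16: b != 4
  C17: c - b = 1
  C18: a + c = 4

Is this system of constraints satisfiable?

Satisfiable

Setting (a, b, c, d, e, f) = (2, 1, 2, 3, 2, 2) satisfies everything: constraint 3: e - a = 0; constraint 4: c - d = -1; constraint 5: f - a = 0, and the others follow.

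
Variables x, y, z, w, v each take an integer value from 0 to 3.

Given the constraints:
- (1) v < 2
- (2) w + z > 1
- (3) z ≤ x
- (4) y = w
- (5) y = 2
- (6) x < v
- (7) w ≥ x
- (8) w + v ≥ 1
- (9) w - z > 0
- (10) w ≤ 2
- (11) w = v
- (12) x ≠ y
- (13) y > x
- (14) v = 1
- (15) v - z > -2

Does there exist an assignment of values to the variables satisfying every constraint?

Constraint 5 fixes y = 2 and constraint 14 fixes v = 1. Constraints 4 and 11 give y = w = v, so y = v. But 2 ≠ 1 — contradiction.

Unsatisfiable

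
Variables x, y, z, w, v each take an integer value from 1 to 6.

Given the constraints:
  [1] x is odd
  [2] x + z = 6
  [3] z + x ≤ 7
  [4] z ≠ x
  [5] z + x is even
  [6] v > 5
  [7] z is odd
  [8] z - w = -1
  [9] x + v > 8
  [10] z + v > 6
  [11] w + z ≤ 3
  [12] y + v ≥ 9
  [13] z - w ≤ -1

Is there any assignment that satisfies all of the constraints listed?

Satisfiable

The assignment x = 5, y = 6, z = 1, w = 2, v = 6 works:
  constraint 2 holds since x + z = 6.
  constraint 3 holds since z + x = 6.
  constraint 8 holds since z - w = -1.
The rest check out directly.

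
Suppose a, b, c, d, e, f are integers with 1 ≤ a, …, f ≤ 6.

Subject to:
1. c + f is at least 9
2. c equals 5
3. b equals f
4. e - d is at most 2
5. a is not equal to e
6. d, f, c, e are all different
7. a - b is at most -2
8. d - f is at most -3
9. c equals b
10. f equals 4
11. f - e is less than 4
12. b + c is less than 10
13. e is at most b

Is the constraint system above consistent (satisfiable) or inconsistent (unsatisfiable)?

Constraint 2 fixes c = 5 and constraint 10 fixes f = 4. Constraints 3 and 9 give c = b = f, so c = f. But 5 ≠ 4 — contradiction.

Unsatisfiable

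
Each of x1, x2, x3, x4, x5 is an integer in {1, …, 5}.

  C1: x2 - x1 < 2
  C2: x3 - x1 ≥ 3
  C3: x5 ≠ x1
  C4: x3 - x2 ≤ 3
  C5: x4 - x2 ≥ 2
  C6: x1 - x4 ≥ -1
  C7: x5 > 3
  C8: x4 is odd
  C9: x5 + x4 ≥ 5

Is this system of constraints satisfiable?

Constraints 2, 4, 5, and 6 give x1 − x4 ≥ -1, x4 − x2 ≥ 2, x2 − x3 ≥ -3, x3 − x1 ≥ 3.
Adding all 4 inequalities: the left sides telescope to 0, and the right sides sum to (-1) + 2 + (-3) + 3 = 1. So 0 ≥ 1, which is false.

Unsatisfiable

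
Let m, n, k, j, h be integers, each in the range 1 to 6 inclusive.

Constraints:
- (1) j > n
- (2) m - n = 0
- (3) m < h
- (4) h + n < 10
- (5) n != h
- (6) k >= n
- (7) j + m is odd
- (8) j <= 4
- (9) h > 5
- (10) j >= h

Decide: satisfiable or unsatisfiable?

From constraint 9: h ≥ 6. From constraints 8 and 10: h ≤ j and j ≤ 4, so h ≤ 4. But 4 < 6, so no value of h works.

Unsatisfiable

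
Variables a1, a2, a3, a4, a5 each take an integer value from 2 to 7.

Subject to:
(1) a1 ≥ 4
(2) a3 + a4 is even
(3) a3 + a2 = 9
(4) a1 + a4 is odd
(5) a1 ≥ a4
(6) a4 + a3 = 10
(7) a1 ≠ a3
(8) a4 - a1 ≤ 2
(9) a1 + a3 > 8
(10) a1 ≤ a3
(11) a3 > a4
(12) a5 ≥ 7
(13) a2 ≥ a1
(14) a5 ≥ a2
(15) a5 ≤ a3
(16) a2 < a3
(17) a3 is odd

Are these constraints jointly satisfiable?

From constraints 12 and 15: a3 ≥ a5 ≥ 7. From constraints 1 and 13: a2 ≥ a1 ≥ 4. Hence a3 + a2 ≥ 11. But constraint 3 requires a3 + a2 = 9, and 9 < 11. Contradiction.

Unsatisfiable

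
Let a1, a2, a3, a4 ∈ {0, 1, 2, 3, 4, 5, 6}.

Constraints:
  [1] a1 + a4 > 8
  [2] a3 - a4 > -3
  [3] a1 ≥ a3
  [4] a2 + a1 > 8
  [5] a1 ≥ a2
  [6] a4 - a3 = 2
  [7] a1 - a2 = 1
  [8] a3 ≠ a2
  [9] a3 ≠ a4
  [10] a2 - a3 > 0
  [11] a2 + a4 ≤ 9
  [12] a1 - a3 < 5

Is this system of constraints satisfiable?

Satisfiable

One satisfying assignment is a1 = 5, a2 = 4, a3 = 2, a4 = 4.
For the less obvious constraints — constraint 1: a1 + a4 = 9; constraint 2: a3 - a4 = -2; constraint 4: a2 + a1 = 9 — and the others hold by inspection.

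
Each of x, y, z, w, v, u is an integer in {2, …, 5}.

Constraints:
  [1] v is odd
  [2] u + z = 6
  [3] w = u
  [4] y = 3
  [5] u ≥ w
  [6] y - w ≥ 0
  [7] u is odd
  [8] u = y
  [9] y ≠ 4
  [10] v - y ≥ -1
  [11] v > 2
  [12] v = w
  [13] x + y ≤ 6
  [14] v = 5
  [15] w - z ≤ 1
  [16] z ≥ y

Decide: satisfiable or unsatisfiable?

Unsatisfiable

Constraint 14 fixes v = 5 and constraint 4 fixes y = 3. Constraints 3, 8, and 12 give v = w = u = y, so v = y. But 5 ≠ 3 — contradiction.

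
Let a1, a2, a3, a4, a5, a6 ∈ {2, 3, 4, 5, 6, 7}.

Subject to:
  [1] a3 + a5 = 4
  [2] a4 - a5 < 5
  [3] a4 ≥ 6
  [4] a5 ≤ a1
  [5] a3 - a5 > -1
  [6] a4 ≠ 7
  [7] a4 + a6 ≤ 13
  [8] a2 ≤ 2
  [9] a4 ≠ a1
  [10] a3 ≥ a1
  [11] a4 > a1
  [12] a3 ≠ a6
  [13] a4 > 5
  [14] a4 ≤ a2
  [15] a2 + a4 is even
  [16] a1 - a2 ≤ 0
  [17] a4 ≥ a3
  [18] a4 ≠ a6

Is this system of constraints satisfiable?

From constraint 13: a4 ≥ 6. From constraints 8 and 14: a4 ≤ a2 and a2 ≤ 2, so a4 ≤ 2. But 2 < 6, so no value of a4 works.

Unsatisfiable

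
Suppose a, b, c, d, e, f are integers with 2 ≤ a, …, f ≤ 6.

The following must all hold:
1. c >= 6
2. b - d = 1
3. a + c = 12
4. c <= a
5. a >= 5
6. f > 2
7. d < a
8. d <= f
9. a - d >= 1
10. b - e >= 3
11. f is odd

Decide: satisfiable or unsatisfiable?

Try a = 6, b = 6, c = 6, d = 5, e = 2, f = 5.
Check constraint 2: b - d = 1; constraint 3: a + c = 12; constraint 9: a - d = 1. The remaining constraints are straightforward to verify.

Satisfiable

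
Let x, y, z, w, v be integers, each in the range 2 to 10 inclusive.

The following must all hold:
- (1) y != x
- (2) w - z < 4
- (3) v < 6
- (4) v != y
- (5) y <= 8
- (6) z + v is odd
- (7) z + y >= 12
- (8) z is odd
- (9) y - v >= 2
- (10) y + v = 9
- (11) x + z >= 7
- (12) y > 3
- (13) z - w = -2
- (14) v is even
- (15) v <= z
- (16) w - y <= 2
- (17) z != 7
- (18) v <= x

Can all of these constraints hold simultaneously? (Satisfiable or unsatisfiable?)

Satisfiable

Try x = 4, y = 7, z = 5, w = 7, v = 2.
Check constraint 2: w - z = 2; constraint 7: z + y = 12. The remaining constraints are straightforward to verify.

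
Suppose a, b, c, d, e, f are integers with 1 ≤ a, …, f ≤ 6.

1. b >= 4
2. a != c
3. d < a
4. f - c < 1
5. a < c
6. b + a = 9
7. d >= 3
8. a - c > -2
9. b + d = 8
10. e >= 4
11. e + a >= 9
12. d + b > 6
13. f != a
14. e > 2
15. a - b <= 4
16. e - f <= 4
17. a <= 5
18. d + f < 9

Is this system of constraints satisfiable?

The assignment a = 5, b = 4, c = 6, d = 4, e = 5, f = 4 works:
  constraint 4 holds since f - c = -2.
  constraint 6 holds since b + a = 9.
  constraint 8 holds since a - c = -1.
The rest check out directly.

Satisfiable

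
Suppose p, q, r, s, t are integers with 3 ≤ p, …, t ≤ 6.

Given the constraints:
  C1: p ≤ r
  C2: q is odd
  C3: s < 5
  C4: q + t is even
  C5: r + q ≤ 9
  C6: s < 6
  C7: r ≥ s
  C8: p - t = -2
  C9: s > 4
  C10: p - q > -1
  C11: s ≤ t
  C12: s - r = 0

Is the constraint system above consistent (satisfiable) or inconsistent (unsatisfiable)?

From constraint 9: s ≥ 5. From constraint 3: s ≤ 4. But 4 < 5, so no value of s works.

Unsatisfiable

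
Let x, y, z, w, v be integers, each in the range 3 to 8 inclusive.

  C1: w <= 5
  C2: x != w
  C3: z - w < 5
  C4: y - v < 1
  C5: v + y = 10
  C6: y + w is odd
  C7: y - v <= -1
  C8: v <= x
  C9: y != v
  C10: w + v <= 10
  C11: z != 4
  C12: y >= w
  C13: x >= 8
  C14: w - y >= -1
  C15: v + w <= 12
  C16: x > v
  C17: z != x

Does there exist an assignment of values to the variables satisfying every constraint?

One satisfying assignment is x = 8, y = 4, z = 5, w = 3, v = 6.
For the less obvious constraints — constraint 3: z - w = 2; constraint 4: y - v = -2; constraint 5: v + y = 10 — and the others hold by inspection.

Satisfiable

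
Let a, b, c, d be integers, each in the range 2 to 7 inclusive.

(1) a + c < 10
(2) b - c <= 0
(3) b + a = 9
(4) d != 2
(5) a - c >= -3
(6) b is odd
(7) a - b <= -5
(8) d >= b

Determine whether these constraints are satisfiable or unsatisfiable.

Unsatisfiable

Constraints 2, 5, and 7 give a − c ≥ -3, c − b ≥ 0, b − a ≥ 5.
Adding all 3 inequalities: the left sides telescope to 0, and the right sides sum to (-3) + 0 + 5 = 2. So 0 ≥ 2, which is false.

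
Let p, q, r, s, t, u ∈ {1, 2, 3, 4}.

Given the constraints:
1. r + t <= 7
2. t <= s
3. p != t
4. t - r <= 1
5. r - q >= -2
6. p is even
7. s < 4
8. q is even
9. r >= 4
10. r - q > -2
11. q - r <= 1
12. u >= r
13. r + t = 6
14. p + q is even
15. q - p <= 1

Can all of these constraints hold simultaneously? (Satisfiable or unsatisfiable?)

Setting (p, q, r, s, t, u) = (4, 4, 4, 2, 2, 4) satisfies everything: constraint 1: r + t = 6; constraint 4: t - r = -2, and the others follow.

Satisfiable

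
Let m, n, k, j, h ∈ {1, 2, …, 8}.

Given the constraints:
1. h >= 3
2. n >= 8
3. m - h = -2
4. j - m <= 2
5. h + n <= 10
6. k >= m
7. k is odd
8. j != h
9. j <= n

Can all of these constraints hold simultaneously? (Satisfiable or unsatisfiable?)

Unsatisfiable

From constraint 1: h ≥ 3. From constraint 2: n ≥ 8. Hence h + n ≥ 11. But constraint 5 requires h + n ≤ 10, and 10 < 11. Contradiction.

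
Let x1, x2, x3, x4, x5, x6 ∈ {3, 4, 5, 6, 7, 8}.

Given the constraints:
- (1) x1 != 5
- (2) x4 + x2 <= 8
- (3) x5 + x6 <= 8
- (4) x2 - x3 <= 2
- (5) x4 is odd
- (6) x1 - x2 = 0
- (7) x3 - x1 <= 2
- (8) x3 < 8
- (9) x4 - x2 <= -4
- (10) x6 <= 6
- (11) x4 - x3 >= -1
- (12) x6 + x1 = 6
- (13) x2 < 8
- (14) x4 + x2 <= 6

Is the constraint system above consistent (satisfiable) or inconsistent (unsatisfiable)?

Unsatisfiable

Constraints 4, 9, and 11 give x2 − x4 ≥ 4, x4 − x3 ≥ -1, x3 − x2 ≥ -2.
Adding all 3 inequalities: the left sides telescope to 0, and the right sides sum to 4 + (-1) + (-2) = 1. So 0 ≥ 1, which is false.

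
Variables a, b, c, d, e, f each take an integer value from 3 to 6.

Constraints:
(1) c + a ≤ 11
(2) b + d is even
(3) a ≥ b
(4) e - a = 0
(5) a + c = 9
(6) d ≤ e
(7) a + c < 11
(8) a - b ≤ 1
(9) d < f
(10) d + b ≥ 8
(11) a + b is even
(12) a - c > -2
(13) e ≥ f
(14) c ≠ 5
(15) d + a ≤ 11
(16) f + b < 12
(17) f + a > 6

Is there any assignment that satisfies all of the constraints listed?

One satisfying assignment is a = 5, b = 5, c = 4, d = 3, e = 5, f = 4.
For the less obvious constraints — constraint 1: c + a = 9; constraint 4: e - a = 0 — and the others hold by inspection.

Satisfiable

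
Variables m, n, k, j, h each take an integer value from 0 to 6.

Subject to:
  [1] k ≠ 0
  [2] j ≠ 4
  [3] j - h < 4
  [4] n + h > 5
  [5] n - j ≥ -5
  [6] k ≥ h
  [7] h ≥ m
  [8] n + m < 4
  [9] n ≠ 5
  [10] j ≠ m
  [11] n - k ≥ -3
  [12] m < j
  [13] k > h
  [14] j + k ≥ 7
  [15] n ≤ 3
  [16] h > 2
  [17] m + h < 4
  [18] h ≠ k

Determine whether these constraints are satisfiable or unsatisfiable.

One satisfying assignment is m = 0, n = 3, k = 5, j = 5, h = 3.
For the less obvious constraints — constraint 3: j - h = 2; constraint 4: n + h = 6; constraint 5: n - j = -2 — and the others hold by inspection.

Satisfiable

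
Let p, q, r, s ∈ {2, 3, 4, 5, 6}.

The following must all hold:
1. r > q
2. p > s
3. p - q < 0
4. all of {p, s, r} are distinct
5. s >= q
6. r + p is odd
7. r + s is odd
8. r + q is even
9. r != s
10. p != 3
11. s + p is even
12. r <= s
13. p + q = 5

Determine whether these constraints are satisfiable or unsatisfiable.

Unsatisfiable

Constraints 1, 2, 3, and 12 give s < p, p < q, q < r, r ≤ s. Chaining: s < p < q < r ≤ s, which forces s < s — impossible.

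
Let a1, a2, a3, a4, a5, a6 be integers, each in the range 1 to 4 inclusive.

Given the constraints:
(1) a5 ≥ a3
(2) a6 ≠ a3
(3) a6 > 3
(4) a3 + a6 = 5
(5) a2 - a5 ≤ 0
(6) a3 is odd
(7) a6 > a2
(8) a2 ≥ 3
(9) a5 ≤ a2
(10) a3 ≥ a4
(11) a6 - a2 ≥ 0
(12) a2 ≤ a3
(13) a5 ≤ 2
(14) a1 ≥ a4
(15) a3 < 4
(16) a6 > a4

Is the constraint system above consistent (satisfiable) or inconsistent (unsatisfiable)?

From constraints 8 and 12: a3 ≥ a2 and a2 ≥ 3, so a3 ≥ 3. From constraints 1 and 13: a3 ≤ a5 and a5 ≤ 2, so a3 ≤ 2. But 2 < 3, so no value of a3 works.

Unsatisfiable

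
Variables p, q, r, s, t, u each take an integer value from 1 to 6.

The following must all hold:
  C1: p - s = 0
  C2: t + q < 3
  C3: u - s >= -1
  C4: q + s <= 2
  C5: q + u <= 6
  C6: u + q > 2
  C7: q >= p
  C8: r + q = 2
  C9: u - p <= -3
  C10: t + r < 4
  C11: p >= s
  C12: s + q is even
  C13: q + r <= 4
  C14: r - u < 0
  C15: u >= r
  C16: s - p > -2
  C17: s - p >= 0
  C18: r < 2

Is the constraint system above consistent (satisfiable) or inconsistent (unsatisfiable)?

Unsatisfiable

Constraints 3, 9, and 17 give p − u ≥ 3, u − s ≥ -1, s − p ≥ 0.
Adding all 3 inequalities: the left sides telescope to 0, and the right sides sum to 3 + (-1) + 0 = 2. So 0 ≥ 2, which is false.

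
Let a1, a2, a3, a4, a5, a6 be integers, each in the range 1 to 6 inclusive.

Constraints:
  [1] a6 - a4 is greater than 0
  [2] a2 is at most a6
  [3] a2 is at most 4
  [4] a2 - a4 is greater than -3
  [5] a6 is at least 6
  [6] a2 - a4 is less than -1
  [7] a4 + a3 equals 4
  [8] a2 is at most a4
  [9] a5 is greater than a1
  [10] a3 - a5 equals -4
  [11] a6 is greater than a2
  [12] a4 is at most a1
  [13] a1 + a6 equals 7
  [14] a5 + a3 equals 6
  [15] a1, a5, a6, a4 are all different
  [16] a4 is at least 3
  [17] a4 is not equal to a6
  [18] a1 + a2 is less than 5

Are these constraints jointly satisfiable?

From constraints 12 and 16: a1 ≥ a4 ≥ 3. From constraint 5: a6 ≥ 6. Hence a1 + a6 ≥ 9. But constraint 13 requires a1 + a6 = 7, and 7 < 9. Contradiction.

Unsatisfiable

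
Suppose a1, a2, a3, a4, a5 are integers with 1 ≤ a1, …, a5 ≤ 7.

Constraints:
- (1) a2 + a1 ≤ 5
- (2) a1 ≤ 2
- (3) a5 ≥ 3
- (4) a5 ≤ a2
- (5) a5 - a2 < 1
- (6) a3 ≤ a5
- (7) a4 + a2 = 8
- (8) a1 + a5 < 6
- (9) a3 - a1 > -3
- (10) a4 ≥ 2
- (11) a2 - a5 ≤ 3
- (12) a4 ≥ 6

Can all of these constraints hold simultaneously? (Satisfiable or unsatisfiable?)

From constraint 12: a4 ≥ 6. From constraints 3 and 4: a2 ≥ a5 ≥ 3. Hence a4 + a2 ≥ 9. But constraint 7 requires a4 + a2 = 8, and 8 < 9. Contradiction.

Unsatisfiable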